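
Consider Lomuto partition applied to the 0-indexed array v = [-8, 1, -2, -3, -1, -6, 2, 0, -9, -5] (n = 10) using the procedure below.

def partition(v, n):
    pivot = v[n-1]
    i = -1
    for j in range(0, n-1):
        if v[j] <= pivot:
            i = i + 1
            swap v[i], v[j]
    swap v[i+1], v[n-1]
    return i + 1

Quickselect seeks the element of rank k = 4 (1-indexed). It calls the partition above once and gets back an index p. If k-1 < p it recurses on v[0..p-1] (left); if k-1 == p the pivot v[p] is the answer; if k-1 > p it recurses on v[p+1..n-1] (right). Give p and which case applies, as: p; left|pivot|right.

3; pivot

pivot=-5, i=-1
j=0: -8≤-5, i=0, swap(0,0) ⇒ [-8, 1, -2, -3, -1, -6, 2, 0, -9, -5]
j=1: 1>-5, skip
j=2: -2>-5, skip
j=3: -3>-5, skip
j=4: -1>-5, skip
j=5: -6≤-5, i=1, swap(1,5) ⇒ [-8, -6, -2, -3, -1, 1, 2, 0, -9, -5]
j=6: 2>-5, skip
j=7: 0>-5, skip
j=8: -9≤-5, i=2, swap(2,8) ⇒ [-8, -6, -9, -3, -1, 1, 2, 0, -2, -5]
swap(3,9) ⇒ [-8, -6, -9, -5, -1, 1, 2, 0, -2, -3]; return 3
p = 3; k-1 = 3 == 3 ⇒ pivot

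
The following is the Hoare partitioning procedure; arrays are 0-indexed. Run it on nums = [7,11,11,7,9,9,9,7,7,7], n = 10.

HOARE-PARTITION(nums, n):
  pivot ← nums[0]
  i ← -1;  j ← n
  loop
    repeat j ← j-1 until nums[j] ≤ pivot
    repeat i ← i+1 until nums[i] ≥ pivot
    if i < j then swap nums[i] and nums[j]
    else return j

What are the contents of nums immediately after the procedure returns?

[7,7,7,7,9,9,9,11,11,7]

pivot=7
j stops at 9 (7), i stops at 0 (7); swap ⇒ [7,11,11,7,9,9,9,7,7,7]
j stops at 8 (7), i stops at 1 (11); swap ⇒ [7,7,11,7,9,9,9,7,11,7]
j stops at 7 (7), i stops at 2 (11); swap ⇒ [7,7,7,7,9,9,9,11,11,7]
j stops at 3, i stops at 3; i≥j ⇒ return 3. nums=[7,7,7,7,9,9,9,11,11,7]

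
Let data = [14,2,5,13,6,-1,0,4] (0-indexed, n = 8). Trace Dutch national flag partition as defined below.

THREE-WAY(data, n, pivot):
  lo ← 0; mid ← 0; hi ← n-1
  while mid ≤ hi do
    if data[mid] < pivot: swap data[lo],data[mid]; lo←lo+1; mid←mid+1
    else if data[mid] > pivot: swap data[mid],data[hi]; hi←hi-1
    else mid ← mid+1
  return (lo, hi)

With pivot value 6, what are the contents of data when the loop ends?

pivot = 6; lo=0, mid=0, hi=7
data[mid]=14>6: swap data[0],data[7]; hi=6 → [4,2,5,13,6,-1,0,14]
data[mid]=4<6: swap data[0],data[0]; lo=1,mid=1 → [4,2,5,13,6,-1,0,14]
data[mid]=2<6: swap data[1],data[1]; lo=2,mid=2 → [4,2,5,13,6,-1,0,14]
data[mid]=5<6: swap data[2],data[2]; lo=3,mid=3 → [4,2,5,13,6,-1,0,14]
data[mid]=13>6: swap data[3],data[6]; hi=5 → [4,2,5,0,6,-1,13,14]
data[mid]=0<6: swap data[3],data[3]; lo=4,mid=4 → [4,2,5,0,6,-1,13,14]
data[mid]=6=6: mid=5
data[mid]=-1<6: swap data[4],data[5]; lo=5,mid=6 → [4,2,5,0,-1,6,13,14]
end: lo=5, hi=5; data = [4,2,5,0,-1,6,13,14]

[4,2,5,0,-1,6,13,14]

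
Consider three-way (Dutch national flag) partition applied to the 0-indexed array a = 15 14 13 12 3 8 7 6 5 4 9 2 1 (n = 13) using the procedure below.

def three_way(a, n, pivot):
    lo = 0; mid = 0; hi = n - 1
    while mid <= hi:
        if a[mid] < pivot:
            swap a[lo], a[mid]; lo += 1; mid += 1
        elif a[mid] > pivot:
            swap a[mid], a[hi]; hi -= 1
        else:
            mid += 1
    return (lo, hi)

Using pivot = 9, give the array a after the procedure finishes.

1 2 4 3 8 7 6 5 9 12 13 14 15

pivot = 9; lo=0, mid=0, hi=12
a[mid]=15>9: swap a[0],a[12]; hi=11 → 1 14 13 12 3 8 7 6 5 4 9 2 15
a[mid]=1<9: swap a[0],a[0]; lo=1,mid=1 → 1 14 13 12 3 8 7 6 5 4 9 2 15
a[mid]=14>9: swap a[1],a[11]; hi=10 → 1 2 13 12 3 8 7 6 5 4 9 14 15
a[mid]=2<9: swap a[1],a[1]; lo=2,mid=2 → 1 2 13 12 3 8 7 6 5 4 9 14 15
a[mid]=13>9: swap a[2],a[10]; hi=9 → 1 2 9 12 3 8 7 6 5 4 13 14 15
a[mid]=9=9: mid=3
a[mid]=12>9: swap a[3],a[9]; hi=8 → 1 2 9 4 3 8 7 6 5 12 13 14 15
a[mid]=4<9: swap a[2],a[3]; lo=3,mid=4 → 1 2 4 9 3 8 7 6 5 12 13 14 15
a[mid]=3<9: swap a[3],a[4]; lo=4,mid=5 → 1 2 4 3 9 8 7 6 5 12 13 14 15
a[mid]=8<9: swap a[4],a[5]; lo=5,mid=6 → 1 2 4 3 8 9 7 6 5 12 13 14 15
a[mid]=7<9: swap a[5],a[6]; lo=6,mid=7 → 1 2 4 3 8 7 9 6 5 12 13 14 15
a[mid]=6<9: swap a[6],a[7]; lo=7,mid=8 → 1 2 4 3 8 7 6 9 5 12 13 14 15
a[mid]=5<9: swap a[7],a[8]; lo=8,mid=9 → 1 2 4 3 8 7 6 5 9 12 13 14 15
end: lo=8, hi=8; a = 1 2 4 3 8 7 6 5 9 12 13 14 15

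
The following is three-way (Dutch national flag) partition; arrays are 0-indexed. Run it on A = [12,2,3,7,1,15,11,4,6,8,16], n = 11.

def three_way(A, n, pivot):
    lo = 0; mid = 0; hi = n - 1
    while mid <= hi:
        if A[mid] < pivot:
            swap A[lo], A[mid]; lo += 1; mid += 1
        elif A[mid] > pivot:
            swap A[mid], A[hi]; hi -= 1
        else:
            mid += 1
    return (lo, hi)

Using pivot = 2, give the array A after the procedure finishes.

[1,2,7,3,15,11,4,6,8,16,12]

pivot = 2; lo=0, mid=0, hi=10
A[mid]=12>2: swap A[0],A[10]; hi=9 → [16,2,3,7,1,15,11,4,6,8,12]
A[mid]=16>2: swap A[0],A[9]; hi=8 → [8,2,3,7,1,15,11,4,6,16,12]
A[mid]=8>2: swap A[0],A[8]; hi=7 → [6,2,3,7,1,15,11,4,8,16,12]
A[mid]=6>2: swap A[0],A[7]; hi=6 → [4,2,3,7,1,15,11,6,8,16,12]
A[mid]=4>2: swap A[0],A[6]; hi=5 → [11,2,3,7,1,15,4,6,8,16,12]
A[mid]=11>2: swap A[0],A[5]; hi=4 → [15,2,3,7,1,11,4,6,8,16,12]
A[mid]=15>2: swap A[0],A[4]; hi=3 → [1,2,3,7,15,11,4,6,8,16,12]
A[mid]=1<2: swap A[0],A[0]; lo=1,mid=1 → [1,2,3,7,15,11,4,6,8,16,12]
A[mid]=2=2: mid=2
A[mid]=3>2: swap A[2],A[3]; hi=2 → [1,2,7,3,15,11,4,6,8,16,12]
A[mid]=7>2: swap A[2],A[2]; hi=1 → [1,2,7,3,15,11,4,6,8,16,12]
end: lo=1, hi=1; A = [1,2,7,3,15,11,4,6,8,16,12]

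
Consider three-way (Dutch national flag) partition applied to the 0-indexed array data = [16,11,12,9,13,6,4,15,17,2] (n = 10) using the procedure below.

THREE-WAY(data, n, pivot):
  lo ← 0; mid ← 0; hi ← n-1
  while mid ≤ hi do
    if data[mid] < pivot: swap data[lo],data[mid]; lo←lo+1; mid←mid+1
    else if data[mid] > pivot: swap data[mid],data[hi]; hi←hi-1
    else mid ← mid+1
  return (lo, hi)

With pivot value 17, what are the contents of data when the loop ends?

[16,11,12,9,13,6,4,15,2,17]

pivot = 17; lo=0, mid=0, hi=9
data[mid]=16<17: swap data[0],data[0]; lo=1,mid=1 → [16,11,12,9,13,6,4,15,17,2]
data[mid]=11<17: swap data[1],data[1]; lo=2,mid=2 → [16,11,12,9,13,6,4,15,17,2]
data[mid]=12<17: swap data[2],data[2]; lo=3,mid=3 → [16,11,12,9,13,6,4,15,17,2]
data[mid]=9<17: swap data[3],data[3]; lo=4,mid=4 → [16,11,12,9,13,6,4,15,17,2]
data[mid]=13<17: swap data[4],data[4]; lo=5,mid=5 → [16,11,12,9,13,6,4,15,17,2]
data[mid]=6<17: swap data[5],data[5]; lo=6,mid=6 → [16,11,12,9,13,6,4,15,17,2]
data[mid]=4<17: swap data[6],data[6]; lo=7,mid=7 → [16,11,12,9,13,6,4,15,17,2]
data[mid]=15<17: swap data[7],data[7]; lo=8,mid=8 → [16,11,12,9,13,6,4,15,17,2]
data[mid]=17=17: mid=9
data[mid]=2<17: swap data[8],data[9]; lo=9,mid=10 → [16,11,12,9,13,6,4,15,2,17]
end: lo=9, hi=9; data = [16,11,12,9,13,6,4,15,2,17]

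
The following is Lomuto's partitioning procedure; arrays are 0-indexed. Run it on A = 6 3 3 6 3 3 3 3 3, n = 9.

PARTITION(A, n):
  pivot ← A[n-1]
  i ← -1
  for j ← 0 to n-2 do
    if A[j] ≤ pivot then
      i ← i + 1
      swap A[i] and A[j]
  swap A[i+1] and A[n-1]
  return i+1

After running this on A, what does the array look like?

pivot=3, i=-1
j=0: 6>3, skip
j=1: 3≤3, i=0, swap(0,1) ⇒ 3 6 3 6 3 3 3 3 3
j=2: 3≤3, i=1, swap(1,2) ⇒ 3 3 6 6 3 3 3 3 3
j=3: 6>3, skip
j=4: 3≤3, i=2, swap(2,4) ⇒ 3 3 3 6 6 3 3 3 3
j=5: 3≤3, i=3, swap(3,5) ⇒ 3 3 3 3 6 6 3 3 3
j=6: 3≤3, i=4, swap(4,6) ⇒ 3 3 3 3 3 6 6 3 3
j=7: 3≤3, i=5, swap(5,7) ⇒ 3 3 3 3 3 3 6 6 3
swap(6,8) ⇒ 3 3 3 3 3 3 3 6 6; return 6

3 3 3 3 3 3 3 6 6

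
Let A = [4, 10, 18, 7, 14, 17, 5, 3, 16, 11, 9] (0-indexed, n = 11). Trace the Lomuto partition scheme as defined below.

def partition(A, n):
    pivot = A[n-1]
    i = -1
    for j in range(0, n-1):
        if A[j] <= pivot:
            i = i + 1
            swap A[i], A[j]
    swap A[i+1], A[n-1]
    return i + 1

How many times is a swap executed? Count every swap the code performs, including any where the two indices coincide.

5

pivot = A[10] = 9; i = -1
j=0: A[0]=4 ≤ 9 → i=0, swap A[0],A[0] (no change) → [4, 10, 18, 7, 14, 17, 5, 3, 16, 11, 9]
j=1: A[1]=10 > 9 → no swap
j=2: A[2]=18 > 9 → no swap
j=3: A[3]=7 ≤ 9 → i=1, swap A[1],A[3] → [4, 7, 18, 10, 14, 17, 5, 3, 16, 11, 9]
j=4: A[4]=14 > 9 → no swap
j=5: A[5]=17 > 9 → no swap
j=6: A[6]=5 ≤ 9 → i=2, swap A[2],A[6] → [4, 7, 5, 10, 14, 17, 18, 3, 16, 11, 9]
j=7: A[7]=3 ≤ 9 → i=3, swap A[3],A[7] → [4, 7, 5, 3, 14, 17, 18, 10, 16, 11, 9]
j=8: A[8]=16 > 9 → no swap
j=9: A[9]=11 > 9 → no swap
final swap A[4],A[10] → [4, 7, 5, 3, 9, 17, 18, 10, 16, 11, 14]; return 4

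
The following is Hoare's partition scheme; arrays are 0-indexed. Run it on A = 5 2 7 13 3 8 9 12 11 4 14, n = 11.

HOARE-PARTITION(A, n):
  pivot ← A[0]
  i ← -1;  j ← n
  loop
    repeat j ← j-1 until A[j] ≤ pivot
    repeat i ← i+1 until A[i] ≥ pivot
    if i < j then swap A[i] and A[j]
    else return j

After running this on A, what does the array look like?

4 2 3 13 7 8 9 12 11 5 14

pivot=5
j stops at 9 (4), i stops at 0 (5); swap ⇒ 4 2 7 13 3 8 9 12 11 5 14
j stops at 4 (3), i stops at 2 (7); swap ⇒ 4 2 3 13 7 8 9 12 11 5 14
j stops at 2, i stops at 3; i≥j ⇒ return 2. A=4 2 3 13 7 8 9 12 11 5 14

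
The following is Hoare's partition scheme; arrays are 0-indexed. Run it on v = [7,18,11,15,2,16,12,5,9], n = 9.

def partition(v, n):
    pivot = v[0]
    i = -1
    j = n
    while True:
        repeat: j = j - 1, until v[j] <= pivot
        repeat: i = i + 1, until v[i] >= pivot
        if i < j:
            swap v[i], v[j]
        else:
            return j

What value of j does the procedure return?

1

pivot=7
j stops at 7 (5), i stops at 0 (7); swap ⇒ [5,18,11,15,2,16,12,7,9]
j stops at 4 (2), i stops at 1 (18); swap ⇒ [5,2,11,15,18,16,12,7,9]
j stops at 1, i stops at 2; i≥j ⇒ return 1. v=[5,2,11,15,18,16,12,7,9]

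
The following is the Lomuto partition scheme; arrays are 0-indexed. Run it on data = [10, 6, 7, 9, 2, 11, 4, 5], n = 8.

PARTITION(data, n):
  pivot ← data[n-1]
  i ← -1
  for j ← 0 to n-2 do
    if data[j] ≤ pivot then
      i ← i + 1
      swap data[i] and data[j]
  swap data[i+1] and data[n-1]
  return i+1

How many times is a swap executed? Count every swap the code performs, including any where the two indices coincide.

3

pivot=5, i=-1
j=0: 10>5, skip
j=1: 6>5, skip
j=2: 7>5, skip
j=3: 9>5, skip
j=4: 2≤5, i=0, swap(0,4) ⇒ [2, 6, 7, 9, 10, 11, 4, 5]
j=5: 11>5, skip
j=6: 4≤5, i=1, swap(1,6) ⇒ [2, 4, 7, 9, 10, 11, 6, 5]
swap(2,7) ⇒ [2, 4, 5, 9, 10, 11, 6, 7]; return 2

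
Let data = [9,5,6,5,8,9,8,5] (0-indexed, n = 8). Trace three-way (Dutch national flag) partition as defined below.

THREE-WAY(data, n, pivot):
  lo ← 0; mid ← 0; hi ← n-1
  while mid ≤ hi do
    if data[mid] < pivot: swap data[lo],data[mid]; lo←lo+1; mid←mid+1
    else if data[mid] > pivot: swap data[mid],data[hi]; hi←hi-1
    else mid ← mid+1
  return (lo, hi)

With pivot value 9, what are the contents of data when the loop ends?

pivot = 9; lo=0, mid=0, hi=7
data[mid]=9=9: mid=1
data[mid]=5<9: swap data[0],data[1]; lo=1,mid=2 → [5,9,6,5,8,9,8,5]
data[mid]=6<9: swap data[1],data[2]; lo=2,mid=3 → [5,6,9,5,8,9,8,5]
data[mid]=5<9: swap data[2],data[3]; lo=3,mid=4 → [5,6,5,9,8,9,8,5]
data[mid]=8<9: swap data[3],data[4]; lo=4,mid=5 → [5,6,5,8,9,9,8,5]
data[mid]=9=9: mid=6
data[mid]=8<9: swap data[4],data[6]; lo=5,mid=7 → [5,6,5,8,8,9,9,5]
data[mid]=5<9: swap data[5],data[7]; lo=6,mid=8 → [5,6,5,8,8,5,9,9]
end: lo=6, hi=7; data = [5,6,5,8,8,5,9,9]

[5,6,5,8,8,5,9,9]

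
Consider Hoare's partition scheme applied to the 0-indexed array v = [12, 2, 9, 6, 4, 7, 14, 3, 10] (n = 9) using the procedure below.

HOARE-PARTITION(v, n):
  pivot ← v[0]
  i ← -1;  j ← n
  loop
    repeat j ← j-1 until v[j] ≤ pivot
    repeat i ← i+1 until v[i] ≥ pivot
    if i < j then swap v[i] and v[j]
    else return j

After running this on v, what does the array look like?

pivot=12
j stops at 8 (10), i stops at 0 (12); swap ⇒ [10, 2, 9, 6, 4, 7, 14, 3, 12]
j stops at 7 (3), i stops at 6 (14); swap ⇒ [10, 2, 9, 6, 4, 7, 3, 14, 12]
j stops at 6, i stops at 7; i≥j ⇒ return 6. v=[10, 2, 9, 6, 4, 7, 3, 14, 12]

[10, 2, 9, 6, 4, 7, 3, 14, 12]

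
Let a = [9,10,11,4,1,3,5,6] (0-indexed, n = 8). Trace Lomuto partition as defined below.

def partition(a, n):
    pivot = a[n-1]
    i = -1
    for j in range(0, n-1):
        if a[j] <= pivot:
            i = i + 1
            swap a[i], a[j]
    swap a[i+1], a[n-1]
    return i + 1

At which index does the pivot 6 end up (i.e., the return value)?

pivot=6, i=-1
j=0: 9>6, skip
j=1: 10>6, skip
j=2: 11>6, skip
j=3: 4≤6, i=0, swap(0,3) ⇒ [4,10,11,9,1,3,5,6]
j=4: 1≤6, i=1, swap(1,4) ⇒ [4,1,11,9,10,3,5,6]
j=5: 3≤6, i=2, swap(2,5) ⇒ [4,1,3,9,10,11,5,6]
j=6: 5≤6, i=3, swap(3,6) ⇒ [4,1,3,5,10,11,9,6]
swap(4,7) ⇒ [4,1,3,5,6,11,9,10]; return 4

4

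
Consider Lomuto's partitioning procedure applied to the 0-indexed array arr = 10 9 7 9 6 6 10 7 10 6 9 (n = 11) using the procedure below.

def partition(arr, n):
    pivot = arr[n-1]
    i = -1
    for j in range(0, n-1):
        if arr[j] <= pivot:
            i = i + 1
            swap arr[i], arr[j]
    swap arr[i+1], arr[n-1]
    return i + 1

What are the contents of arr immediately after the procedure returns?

9 7 9 6 6 7 6 9 10 10 10

pivot = arr[10] = 9; i = -1
j=0: arr[0]=10 > 9 → no swap
j=1: arr[1]=9 ≤ 9 → i=0, swap arr[0],arr[1] → 9 10 7 9 6 6 10 7 10 6 9
j=2: arr[2]=7 ≤ 9 → i=1, swap arr[1],arr[2] → 9 7 10 9 6 6 10 7 10 6 9
j=3: arr[3]=9 ≤ 9 → i=2, swap arr[2],arr[3] → 9 7 9 10 6 6 10 7 10 6 9
j=4: arr[4]=6 ≤ 9 → i=3, swap arr[3],arr[4] → 9 7 9 6 10 6 10 7 10 6 9
j=5: arr[5]=6 ≤ 9 → i=4, swap arr[4],arr[5] → 9 7 9 6 6 10 10 7 10 6 9
j=6: arr[6]=10 > 9 → no swap
j=7: arr[7]=7 ≤ 9 → i=5, swap arr[5],arr[7] → 9 7 9 6 6 7 10 10 10 6 9
j=8: arr[8]=10 > 9 → no swap
j=9: arr[9]=6 ≤ 9 → i=6, swap arr[6],arr[9] → 9 7 9 6 6 7 6 10 10 10 9
final swap arr[7],arr[10] → 9 7 9 6 6 7 6 9 10 10 10; return 7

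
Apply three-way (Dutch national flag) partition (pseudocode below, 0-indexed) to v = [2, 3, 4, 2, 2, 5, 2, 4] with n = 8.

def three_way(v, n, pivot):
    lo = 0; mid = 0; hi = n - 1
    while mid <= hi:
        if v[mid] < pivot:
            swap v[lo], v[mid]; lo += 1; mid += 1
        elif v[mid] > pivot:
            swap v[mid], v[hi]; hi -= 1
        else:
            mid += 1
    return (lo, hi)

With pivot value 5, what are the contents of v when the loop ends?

lo=0 mid=0 hi=7
2<5: swap(0,0), lo=1 mid=1 ⇒ [2, 3, 4, 2, 2, 5, 2, 4]
3<5: swap(1,1), lo=2 mid=2 ⇒ [2, 3, 4, 2, 2, 5, 2, 4]
4<5: swap(2,2), lo=3 mid=3 ⇒ [2, 3, 4, 2, 2, 5, 2, 4]
2<5: swap(3,3), lo=4 mid=4 ⇒ [2, 3, 4, 2, 2, 5, 2, 4]
2<5: swap(4,4), lo=5 mid=5 ⇒ [2, 3, 4, 2, 2, 5, 2, 4]
5=5: mid=6
2<5: swap(5,6), lo=6 mid=7 ⇒ [2, 3, 4, 2, 2, 2, 5, 4]
4<5: swap(6,7), lo=7 mid=8 ⇒ [2, 3, 4, 2, 2, 2, 4, 5]
done. lo=7 hi=7; v=[2, 3, 4, 2, 2, 2, 4, 5]

[2, 3, 4, 2, 2, 2, 4, 5]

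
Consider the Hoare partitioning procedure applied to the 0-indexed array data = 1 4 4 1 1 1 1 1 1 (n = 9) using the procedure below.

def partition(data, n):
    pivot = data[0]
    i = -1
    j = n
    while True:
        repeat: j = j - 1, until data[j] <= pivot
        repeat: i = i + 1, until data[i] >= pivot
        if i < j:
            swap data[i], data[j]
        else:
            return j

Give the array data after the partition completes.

pivot=1
j stops at 8 (1), i stops at 0 (1); swap ⇒ 1 4 4 1 1 1 1 1 1
j stops at 7 (1), i stops at 1 (4); swap ⇒ 1 1 4 1 1 1 1 4 1
j stops at 6 (1), i stops at 2 (4); swap ⇒ 1 1 1 1 1 1 4 4 1
j stops at 5 (1), i stops at 3 (1); swap ⇒ 1 1 1 1 1 1 4 4 1
j stops at 4, i stops at 4; i≥j ⇒ return 4. data=1 1 1 1 1 1 4 4 1

1 1 1 1 1 1 4 4 1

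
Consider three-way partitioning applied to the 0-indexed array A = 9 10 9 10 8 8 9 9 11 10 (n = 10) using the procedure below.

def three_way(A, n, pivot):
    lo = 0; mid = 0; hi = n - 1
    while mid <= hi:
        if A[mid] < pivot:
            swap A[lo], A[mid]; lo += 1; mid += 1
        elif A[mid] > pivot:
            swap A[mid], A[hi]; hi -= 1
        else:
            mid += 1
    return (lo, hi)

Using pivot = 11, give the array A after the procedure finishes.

9 10 9 10 8 8 9 9 10 11

lo=0 mid=0 hi=9
9<11: swap(0,0), lo=1 mid=1 ⇒ 9 10 9 10 8 8 9 9 11 10
10<11: swap(1,1), lo=2 mid=2 ⇒ 9 10 9 10 8 8 9 9 11 10
9<11: swap(2,2), lo=3 mid=3 ⇒ 9 10 9 10 8 8 9 9 11 10
10<11: swap(3,3), lo=4 mid=4 ⇒ 9 10 9 10 8 8 9 9 11 10
8<11: swap(4,4), lo=5 mid=5 ⇒ 9 10 9 10 8 8 9 9 11 10
8<11: swap(5,5), lo=6 mid=6 ⇒ 9 10 9 10 8 8 9 9 11 10
9<11: swap(6,6), lo=7 mid=7 ⇒ 9 10 9 10 8 8 9 9 11 10
9<11: swap(7,7), lo=8 mid=8 ⇒ 9 10 9 10 8 8 9 9 11 10
11=11: mid=9
10<11: swap(8,9), lo=9 mid=10 ⇒ 9 10 9 10 8 8 9 9 10 11
done. lo=9 hi=9; A=9 10 9 10 8 8 9 9 10 11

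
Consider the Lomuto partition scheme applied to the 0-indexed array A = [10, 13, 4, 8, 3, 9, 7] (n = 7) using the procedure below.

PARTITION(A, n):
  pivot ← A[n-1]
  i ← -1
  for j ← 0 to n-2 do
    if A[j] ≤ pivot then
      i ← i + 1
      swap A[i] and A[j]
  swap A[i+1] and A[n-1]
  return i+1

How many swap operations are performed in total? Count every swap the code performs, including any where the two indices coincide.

3

pivot = A[6] = 7; i = -1
j=0: A[0]=10 > 7 → no swap
j=1: A[1]=13 > 7 → no swap
j=2: A[2]=4 ≤ 7 → i=0, swap A[0],A[2] → [4, 13, 10, 8, 3, 9, 7]
j=3: A[3]=8 > 7 → no swap
j=4: A[4]=3 ≤ 7 → i=1, swap A[1],A[4] → [4, 3, 10, 8, 13, 9, 7]
j=5: A[5]=9 > 7 → no swap
final swap A[2],A[6] → [4, 3, 7, 8, 13, 9, 10]; return 2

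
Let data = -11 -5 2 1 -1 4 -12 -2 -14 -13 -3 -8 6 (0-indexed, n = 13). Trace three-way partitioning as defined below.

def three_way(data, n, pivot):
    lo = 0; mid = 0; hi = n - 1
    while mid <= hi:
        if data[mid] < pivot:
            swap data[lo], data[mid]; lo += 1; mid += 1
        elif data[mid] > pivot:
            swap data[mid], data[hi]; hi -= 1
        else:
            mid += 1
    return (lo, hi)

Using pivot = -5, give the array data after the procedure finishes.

-11 -8 -13 -14 -12 -5 -2 4 -1 -3 1 6 2

lo=0 mid=0 hi=12
-11<-5: swap(0,0), lo=1 mid=1 ⇒ -11 -5 2 1 -1 4 -12 -2 -14 -13 -3 -8 6
-5=-5: mid=2
2>-5: swap(2,12), hi=11 ⇒ -11 -5 6 1 -1 4 -12 -2 -14 -13 -3 -8 2
6>-5: swap(2,11), hi=10 ⇒ -11 -5 -8 1 -1 4 -12 -2 -14 -13 -3 6 2
-8<-5: swap(1,2), lo=2 mid=3 ⇒ -11 -8 -5 1 -1 4 -12 -2 -14 -13 -3 6 2
1>-5: swap(3,10), hi=9 ⇒ -11 -8 -5 -3 -1 4 -12 -2 -14 -13 1 6 2
-3>-5: swap(3,9), hi=8 ⇒ -11 -8 -5 -13 -1 4 -12 -2 -14 -3 1 6 2
-13<-5: swap(2,3), lo=3 mid=4 ⇒ -11 -8 -13 -5 -1 4 -12 -2 -14 -3 1 6 2
-1>-5: swap(4,8), hi=7 ⇒ -11 -8 -13 -5 -14 4 -12 -2 -1 -3 1 6 2
-14<-5: swap(3,4), lo=4 mid=5 ⇒ -11 -8 -13 -14 -5 4 -12 -2 -1 -3 1 6 2
4>-5: swap(5,7), hi=6 ⇒ -11 -8 -13 -14 -5 -2 -12 4 -1 -3 1 6 2
-2>-5: swap(5,6), hi=5 ⇒ -11 -8 -13 -14 -5 -12 -2 4 -1 -3 1 6 2
-12<-5: swap(4,5), lo=5 mid=6 ⇒ -11 -8 -13 -14 -12 -5 -2 4 -1 -3 1 6 2
done. lo=5 hi=5; data=-11 -8 -13 -14 -12 -5 -2 4 -1 -3 1 6 2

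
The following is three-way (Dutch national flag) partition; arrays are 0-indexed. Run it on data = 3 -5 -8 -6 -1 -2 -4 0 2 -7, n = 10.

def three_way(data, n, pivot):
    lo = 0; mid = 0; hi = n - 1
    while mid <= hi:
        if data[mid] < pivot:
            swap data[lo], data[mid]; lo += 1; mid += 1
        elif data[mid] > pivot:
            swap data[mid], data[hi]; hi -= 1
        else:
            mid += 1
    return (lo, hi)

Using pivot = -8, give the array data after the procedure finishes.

pivot = -8; lo=0, mid=0, hi=9
data[mid]=3>-8: swap data[0],data[9]; hi=8 → -7 -5 -8 -6 -1 -2 -4 0 2 3
data[mid]=-7>-8: swap data[0],data[8]; hi=7 → 2 -5 -8 -6 -1 -2 -4 0 -7 3
data[mid]=2>-8: swap data[0],data[7]; hi=6 → 0 -5 -8 -6 -1 -2 -4 2 -7 3
data[mid]=0>-8: swap data[0],data[6]; hi=5 → -4 -5 -8 -6 -1 -2 0 2 -7 3
data[mid]=-4>-8: swap data[0],data[5]; hi=4 → -2 -5 -8 -6 -1 -4 0 2 -7 3
data[mid]=-2>-8: swap data[0],data[4]; hi=3 → -1 -5 -8 -6 -2 -4 0 2 -7 3
data[mid]=-1>-8: swap data[0],data[3]; hi=2 → -6 -5 -8 -1 -2 -4 0 2 -7 3
data[mid]=-6>-8: swap data[0],data[2]; hi=1 → -8 -5 -6 -1 -2 -4 0 2 -7 3
data[mid]=-8=-8: mid=1
data[mid]=-5>-8: swap data[1],data[1]; hi=0 → -8 -5 -6 -1 -2 -4 0 2 -7 3
end: lo=0, hi=0; data = -8 -5 -6 -1 -2 -4 0 2 -7 3

-8 -5 -6 -1 -2 -4 0 2 -7 3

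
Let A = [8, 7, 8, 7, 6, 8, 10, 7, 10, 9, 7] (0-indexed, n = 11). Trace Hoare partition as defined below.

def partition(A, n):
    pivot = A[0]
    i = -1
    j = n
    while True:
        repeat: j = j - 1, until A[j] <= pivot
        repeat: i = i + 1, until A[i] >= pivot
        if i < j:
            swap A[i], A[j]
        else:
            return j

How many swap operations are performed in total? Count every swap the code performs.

pivot = A[0] = 8; i = -1, j = 11
j→10 (A[10]=7≤8), i→0 (A[0]=8≥8); i<j, swap → [7, 7, 8, 7, 6, 8, 10, 7, 10, 9, 8]
j→7 (A[7]=7≤8), i→2 (A[2]=8≥8); i<j, swap → [7, 7, 7, 7, 6, 8, 10, 8, 10, 9, 8]
j→5, i→5; i≥j, return j=5. A = [7, 7, 7, 7, 6, 8, 10, 8, 10, 9, 8]

2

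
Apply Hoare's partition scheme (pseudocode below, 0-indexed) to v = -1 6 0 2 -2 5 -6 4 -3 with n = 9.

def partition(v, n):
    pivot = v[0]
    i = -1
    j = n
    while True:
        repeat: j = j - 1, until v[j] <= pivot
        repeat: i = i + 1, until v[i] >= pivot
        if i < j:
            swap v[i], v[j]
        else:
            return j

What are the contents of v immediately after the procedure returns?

-3 -6 -2 2 0 5 6 4 -1

pivot = v[0] = -1; i = -1, j = 9
j→8 (v[8]=-3≤-1), i→0 (v[0]=-1≥-1); i<j, swap → -3 6 0 2 -2 5 -6 4 -1
j→6 (v[6]=-6≤-1), i→1 (v[1]=6≥-1); i<j, swap → -3 -6 0 2 -2 5 6 4 -1
j→4 (v[4]=-2≤-1), i→2 (v[2]=0≥-1); i<j, swap → -3 -6 -2 2 0 5 6 4 -1
j→2, i→3; i≥j, return j=2. v = -3 -6 -2 2 0 5 6 4 -1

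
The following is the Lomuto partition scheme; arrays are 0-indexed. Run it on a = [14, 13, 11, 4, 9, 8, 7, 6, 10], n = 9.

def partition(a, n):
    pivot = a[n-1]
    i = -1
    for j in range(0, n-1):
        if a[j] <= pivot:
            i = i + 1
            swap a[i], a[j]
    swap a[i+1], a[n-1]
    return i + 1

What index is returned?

5

pivot = a[8] = 10; i = -1
j=0: a[0]=14 > 10 → no swap
j=1: a[1]=13 > 10 → no swap
j=2: a[2]=11 > 10 → no swap
j=3: a[3]=4 ≤ 10 → i=0, swap a[0],a[3] → [4, 13, 11, 14, 9, 8, 7, 6, 10]
j=4: a[4]=9 ≤ 10 → i=1, swap a[1],a[4] → [4, 9, 11, 14, 13, 8, 7, 6, 10]
j=5: a[5]=8 ≤ 10 → i=2, swap a[2],a[5] → [4, 9, 8, 14, 13, 11, 7, 6, 10]
j=6: a[6]=7 ≤ 10 → i=3, swap a[3],a[6] → [4, 9, 8, 7, 13, 11, 14, 6, 10]
j=7: a[7]=6 ≤ 10 → i=4, swap a[4],a[7] → [4, 9, 8, 7, 6, 11, 14, 13, 10]
final swap a[5],a[8] → [4, 9, 8, 7, 6, 10, 14, 13, 11]; return 5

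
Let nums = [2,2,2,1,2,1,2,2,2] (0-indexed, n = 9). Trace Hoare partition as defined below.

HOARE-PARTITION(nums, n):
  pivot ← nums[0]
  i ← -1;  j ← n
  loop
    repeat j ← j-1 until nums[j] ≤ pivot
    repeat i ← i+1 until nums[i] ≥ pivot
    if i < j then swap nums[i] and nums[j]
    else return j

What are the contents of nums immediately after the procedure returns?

pivot=2
j stops at 8 (2), i stops at 0 (2); swap ⇒ [2,2,2,1,2,1,2,2,2]
j stops at 7 (2), i stops at 1 (2); swap ⇒ [2,2,2,1,2,1,2,2,2]
j stops at 6 (2), i stops at 2 (2); swap ⇒ [2,2,2,1,2,1,2,2,2]
j stops at 5 (1), i stops at 4 (2); swap ⇒ [2,2,2,1,1,2,2,2,2]
j stops at 4, i stops at 5; i≥j ⇒ return 4. nums=[2,2,2,1,1,2,2,2,2]

[2,2,2,1,1,2,2,2,2]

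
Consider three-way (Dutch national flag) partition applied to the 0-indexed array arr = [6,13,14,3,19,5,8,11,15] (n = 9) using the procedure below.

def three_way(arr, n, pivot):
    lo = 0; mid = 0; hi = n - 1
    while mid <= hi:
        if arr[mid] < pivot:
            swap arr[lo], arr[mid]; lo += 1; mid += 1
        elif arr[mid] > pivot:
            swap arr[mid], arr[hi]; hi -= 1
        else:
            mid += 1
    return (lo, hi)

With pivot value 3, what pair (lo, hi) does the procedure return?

pivot = 3; lo=0, mid=0, hi=8
arr[mid]=6>3: swap arr[0],arr[8]; hi=7 → [15,13,14,3,19,5,8,11,6]
arr[mid]=15>3: swap arr[0],arr[7]; hi=6 → [11,13,14,3,19,5,8,15,6]
arr[mid]=11>3: swap arr[0],arr[6]; hi=5 → [8,13,14,3,19,5,11,15,6]
arr[mid]=8>3: swap arr[0],arr[5]; hi=4 → [5,13,14,3,19,8,11,15,6]
arr[mid]=5>3: swap arr[0],arr[4]; hi=3 → [19,13,14,3,5,8,11,15,6]
arr[mid]=19>3: swap arr[0],arr[3]; hi=2 → [3,13,14,19,5,8,11,15,6]
arr[mid]=3=3: mid=1
arr[mid]=13>3: swap arr[1],arr[2]; hi=1 → [3,14,13,19,5,8,11,15,6]
arr[mid]=14>3: swap arr[1],arr[1]; hi=0 → [3,14,13,19,5,8,11,15,6]
end: lo=0, hi=0; arr = [3,14,13,19,5,8,11,15,6]

(0, 0)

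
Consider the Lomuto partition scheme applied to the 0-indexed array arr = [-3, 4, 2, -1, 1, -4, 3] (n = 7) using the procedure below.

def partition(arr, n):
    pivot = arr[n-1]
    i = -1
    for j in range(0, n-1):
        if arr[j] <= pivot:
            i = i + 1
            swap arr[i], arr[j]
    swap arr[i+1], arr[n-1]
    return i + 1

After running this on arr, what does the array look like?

pivot=3, i=-1
j=0: -3≤3, i=0, swap(0,0) ⇒ [-3, 4, 2, -1, 1, -4, 3]
j=1: 4>3, skip
j=2: 2≤3, i=1, swap(1,2) ⇒ [-3, 2, 4, -1, 1, -4, 3]
j=3: -1≤3, i=2, swap(2,3) ⇒ [-3, 2, -1, 4, 1, -4, 3]
j=4: 1≤3, i=3, swap(3,4) ⇒ [-3, 2, -1, 1, 4, -4, 3]
j=5: -4≤3, i=4, swap(4,5) ⇒ [-3, 2, -1, 1, -4, 4, 3]
swap(5,6) ⇒ [-3, 2, -1, 1, -4, 3, 4]; return 5

[-3, 2, -1, 1, -4, 3, 4]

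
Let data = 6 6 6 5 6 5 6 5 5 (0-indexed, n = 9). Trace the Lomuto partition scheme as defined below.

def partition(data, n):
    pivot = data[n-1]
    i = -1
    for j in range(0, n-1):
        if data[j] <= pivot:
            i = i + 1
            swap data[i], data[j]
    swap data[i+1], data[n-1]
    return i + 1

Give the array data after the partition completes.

5 5 5 5 6 6 6 6 6

pivot = data[8] = 5; i = -1
j=0: data[0]=6 > 5 → no swap
j=1: data[1]=6 > 5 → no swap
j=2: data[2]=6 > 5 → no swap
j=3: data[3]=5 ≤ 5 → i=0, swap data[0],data[3] → 5 6 6 6 6 5 6 5 5
j=4: data[4]=6 > 5 → no swap
j=5: data[5]=5 ≤ 5 → i=1, swap data[1],data[5] → 5 5 6 6 6 6 6 5 5
j=6: data[6]=6 > 5 → no swap
j=7: data[7]=5 ≤ 5 → i=2, swap data[2],data[7] → 5 5 5 6 6 6 6 6 5
final swap data[3],data[8] → 5 5 5 5 6 6 6 6 6; return 3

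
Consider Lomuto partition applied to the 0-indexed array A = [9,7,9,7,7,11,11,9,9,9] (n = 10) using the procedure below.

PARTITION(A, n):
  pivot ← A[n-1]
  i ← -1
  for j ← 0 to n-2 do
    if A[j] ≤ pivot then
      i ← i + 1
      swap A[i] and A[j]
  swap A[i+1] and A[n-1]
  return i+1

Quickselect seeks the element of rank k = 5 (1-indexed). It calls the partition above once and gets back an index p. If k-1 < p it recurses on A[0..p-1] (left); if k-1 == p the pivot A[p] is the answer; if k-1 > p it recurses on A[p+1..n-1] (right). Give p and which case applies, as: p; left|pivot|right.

7; left

pivot = A[9] = 9; i = -1
j=0: A[0]=9 ≤ 9 → i=0, swap A[0],A[0] (no change) → [9,7,9,7,7,11,11,9,9,9]
j=1: A[1]=7 ≤ 9 → i=1, swap A[1],A[1] (no change) → [9,7,9,7,7,11,11,9,9,9]
j=2: A[2]=9 ≤ 9 → i=2, swap A[2],A[2] (no change) → [9,7,9,7,7,11,11,9,9,9]
j=3: A[3]=7 ≤ 9 → i=3, swap A[3],A[3] (no change) → [9,7,9,7,7,11,11,9,9,9]
j=4: A[4]=7 ≤ 9 → i=4, swap A[4],A[4] (no change) → [9,7,9,7,7,11,11,9,9,9]
j=5: A[5]=11 > 9 → no swap
j=6: A[6]=11 > 9 → no swap
j=7: A[7]=9 ≤ 9 → i=5, swap A[5],A[7] → [9,7,9,7,7,9,11,11,9,9]
j=8: A[8]=9 ≤ 9 → i=6, swap A[6],A[8] → [9,7,9,7,7,9,9,11,11,9]
final swap A[7],A[9] → [9,7,9,7,7,9,9,9,11,11]; return 7
p = 7; k-1 = 4 < 7 ⇒ left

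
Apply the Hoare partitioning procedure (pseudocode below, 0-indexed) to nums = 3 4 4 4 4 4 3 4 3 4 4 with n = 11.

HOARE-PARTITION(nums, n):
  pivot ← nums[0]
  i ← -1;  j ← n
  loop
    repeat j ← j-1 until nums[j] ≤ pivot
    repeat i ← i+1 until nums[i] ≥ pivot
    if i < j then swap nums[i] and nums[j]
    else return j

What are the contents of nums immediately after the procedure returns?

pivot=3
j stops at 8 (3), i stops at 0 (3); swap ⇒ 3 4 4 4 4 4 3 4 3 4 4
j stops at 6 (3), i stops at 1 (4); swap ⇒ 3 3 4 4 4 4 4 4 3 4 4
j stops at 1, i stops at 2; i≥j ⇒ return 1. nums=3 3 4 4 4 4 4 4 3 4 4

3 3 4 4 4 4 4 4 3 4 4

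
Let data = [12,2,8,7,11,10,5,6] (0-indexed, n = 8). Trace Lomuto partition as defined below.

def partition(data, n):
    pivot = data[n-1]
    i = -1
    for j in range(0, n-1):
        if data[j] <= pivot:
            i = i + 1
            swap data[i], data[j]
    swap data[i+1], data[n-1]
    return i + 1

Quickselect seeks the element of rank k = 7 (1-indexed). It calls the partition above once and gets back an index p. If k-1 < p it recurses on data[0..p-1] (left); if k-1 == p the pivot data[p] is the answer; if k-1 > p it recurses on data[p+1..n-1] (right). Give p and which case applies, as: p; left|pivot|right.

pivot = data[7] = 6; i = -1
j=0: data[0]=12 > 6 → no swap
j=1: data[1]=2 ≤ 6 → i=0, swap data[0],data[1] → [2,12,8,7,11,10,5,6]
j=2: data[2]=8 > 6 → no swap
j=3: data[3]=7 > 6 → no swap
j=4: data[4]=11 > 6 → no swap
j=5: data[5]=10 > 6 → no swap
j=6: data[6]=5 ≤ 6 → i=1, swap data[1],data[6] → [2,5,8,7,11,10,12,6]
final swap data[2],data[7] → [2,5,6,7,11,10,12,8]; return 2
p = 2; k-1 = 6 > 2 ⇒ right

2; right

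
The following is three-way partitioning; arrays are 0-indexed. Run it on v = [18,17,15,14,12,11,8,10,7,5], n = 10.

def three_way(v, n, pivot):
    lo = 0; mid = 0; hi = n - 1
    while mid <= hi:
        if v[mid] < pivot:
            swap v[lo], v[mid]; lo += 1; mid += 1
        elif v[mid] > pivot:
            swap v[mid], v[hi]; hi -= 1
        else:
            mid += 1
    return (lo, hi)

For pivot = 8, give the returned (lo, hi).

(2, 2)

lo=0 mid=0 hi=9
18>8: swap(0,9), hi=8 ⇒ [5,17,15,14,12,11,8,10,7,18]
5<8: swap(0,0), lo=1 mid=1 ⇒ [5,17,15,14,12,11,8,10,7,18]
17>8: swap(1,8), hi=7 ⇒ [5,7,15,14,12,11,8,10,17,18]
7<8: swap(1,1), lo=2 mid=2 ⇒ [5,7,15,14,12,11,8,10,17,18]
15>8: swap(2,7), hi=6 ⇒ [5,7,10,14,12,11,8,15,17,18]
10>8: swap(2,6), hi=5 ⇒ [5,7,8,14,12,11,10,15,17,18]
8=8: mid=3
14>8: swap(3,5), hi=4 ⇒ [5,7,8,11,12,14,10,15,17,18]
11>8: swap(3,4), hi=3 ⇒ [5,7,8,12,11,14,10,15,17,18]
12>8: swap(3,3), hi=2 ⇒ [5,7,8,12,11,14,10,15,17,18]
done. lo=2 hi=2; v=[5,7,8,12,11,14,10,15,17,18]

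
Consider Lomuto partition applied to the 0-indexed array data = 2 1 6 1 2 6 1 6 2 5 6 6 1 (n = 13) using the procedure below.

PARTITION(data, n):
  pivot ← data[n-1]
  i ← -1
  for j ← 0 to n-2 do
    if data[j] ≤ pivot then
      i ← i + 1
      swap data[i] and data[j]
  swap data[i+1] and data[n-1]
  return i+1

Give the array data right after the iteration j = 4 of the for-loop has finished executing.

1 1 6 2 2 6 1 6 2 5 6 6 1

pivot = data[12] = 1; i = -1
j=0: data[0]=2 > 1 → no swap
j=1: data[1]=1 ≤ 1 → i=0, swap data[0],data[1] → 1 2 6 1 2 6 1 6 2 5 6 6 1
j=2: data[2]=6 > 1 → no swap
j=3: data[3]=1 ≤ 1 → i=1, swap data[1],data[3] → 1 1 6 2 2 6 1 6 2 5 6 6 1
j=4: data[4]=2 > 1 → no swap
(after j=4) data = 1 1 6 2 2 6 1 6 2 5 6 6 1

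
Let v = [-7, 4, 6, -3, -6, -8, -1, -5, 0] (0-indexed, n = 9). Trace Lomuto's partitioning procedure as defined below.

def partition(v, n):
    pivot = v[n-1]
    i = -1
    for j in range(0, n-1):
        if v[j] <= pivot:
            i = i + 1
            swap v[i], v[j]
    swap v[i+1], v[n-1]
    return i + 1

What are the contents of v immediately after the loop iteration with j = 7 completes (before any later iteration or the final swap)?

[-7, -3, -6, -8, -1, -5, 6, 4, 0]

pivot = v[8] = 0; i = -1
j=0: v[0]=-7 ≤ 0 → i=0, swap v[0],v[0] (no change) → [-7, 4, 6, -3, -6, -8, -1, -5, 0]
j=1: v[1]=4 > 0 → no swap
j=2: v[2]=6 > 0 → no swap
j=3: v[3]=-3 ≤ 0 → i=1, swap v[1],v[3] → [-7, -3, 6, 4, -6, -8, -1, -5, 0]
j=4: v[4]=-6 ≤ 0 → i=2, swap v[2],v[4] → [-7, -3, -6, 4, 6, -8, -1, -5, 0]
j=5: v[5]=-8 ≤ 0 → i=3, swap v[3],v[5] → [-7, -3, -6, -8, 6, 4, -1, -5, 0]
j=6: v[6]=-1 ≤ 0 → i=4, swap v[4],v[6] → [-7, -3, -6, -8, -1, 4, 6, -5, 0]
j=7: v[7]=-5 ≤ 0 → i=5, swap v[5],v[7] → [-7, -3, -6, -8, -1, -5, 6, 4, 0]
(after j=7) v = [-7, -3, -6, -8, -1, -5, 6, 4, 0]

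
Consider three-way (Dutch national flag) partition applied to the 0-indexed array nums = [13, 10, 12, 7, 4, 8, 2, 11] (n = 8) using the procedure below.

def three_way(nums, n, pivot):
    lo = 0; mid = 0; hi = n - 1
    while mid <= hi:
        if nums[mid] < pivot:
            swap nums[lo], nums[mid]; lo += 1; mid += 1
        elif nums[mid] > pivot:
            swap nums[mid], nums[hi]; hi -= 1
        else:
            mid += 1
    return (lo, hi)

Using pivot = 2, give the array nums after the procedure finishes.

[2, 12, 7, 4, 8, 10, 11, 13]

lo=0 mid=0 hi=7
13>2: swap(0,7), hi=6 ⇒ [11, 10, 12, 7, 4, 8, 2, 13]
11>2: swap(0,6), hi=5 ⇒ [2, 10, 12, 7, 4, 8, 11, 13]
2=2: mid=1
10>2: swap(1,5), hi=4 ⇒ [2, 8, 12, 7, 4, 10, 11, 13]
8>2: swap(1,4), hi=3 ⇒ [2, 4, 12, 7, 8, 10, 11, 13]
4>2: swap(1,3), hi=2 ⇒ [2, 7, 12, 4, 8, 10, 11, 13]
7>2: swap(1,2), hi=1 ⇒ [2, 12, 7, 4, 8, 10, 11, 13]
12>2: swap(1,1), hi=0 ⇒ [2, 12, 7, 4, 8, 10, 11, 13]
done. lo=0 hi=0; nums=[2, 12, 7, 4, 8, 10, 11, 13]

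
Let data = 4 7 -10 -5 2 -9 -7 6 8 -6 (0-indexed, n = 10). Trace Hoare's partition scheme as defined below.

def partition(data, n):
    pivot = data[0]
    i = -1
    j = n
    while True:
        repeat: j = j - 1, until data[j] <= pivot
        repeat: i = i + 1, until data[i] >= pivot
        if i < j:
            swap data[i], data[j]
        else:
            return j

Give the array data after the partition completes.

-6 -7 -10 -5 2 -9 7 6 8 4

pivot=4
j stops at 9 (-6), i stops at 0 (4); swap ⇒ -6 7 -10 -5 2 -9 -7 6 8 4
j stops at 6 (-7), i stops at 1 (7); swap ⇒ -6 -7 -10 -5 2 -9 7 6 8 4
j stops at 5, i stops at 6; i≥j ⇒ return 5. data=-6 -7 -10 -5 2 -9 7 6 8 4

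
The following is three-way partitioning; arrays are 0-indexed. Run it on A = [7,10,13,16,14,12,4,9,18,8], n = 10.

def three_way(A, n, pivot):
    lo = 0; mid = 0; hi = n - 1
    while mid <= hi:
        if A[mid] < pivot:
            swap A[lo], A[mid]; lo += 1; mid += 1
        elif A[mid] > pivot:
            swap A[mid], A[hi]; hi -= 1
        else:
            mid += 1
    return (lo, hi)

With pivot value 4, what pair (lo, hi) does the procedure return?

(0, 0)

lo=0 mid=0 hi=9
7>4: swap(0,9), hi=8 ⇒ [8,10,13,16,14,12,4,9,18,7]
8>4: swap(0,8), hi=7 ⇒ [18,10,13,16,14,12,4,9,8,7]
18>4: swap(0,7), hi=6 ⇒ [9,10,13,16,14,12,4,18,8,7]
9>4: swap(0,6), hi=5 ⇒ [4,10,13,16,14,12,9,18,8,7]
4=4: mid=1
10>4: swap(1,5), hi=4 ⇒ [4,12,13,16,14,10,9,18,8,7]
12>4: swap(1,4), hi=3 ⇒ [4,14,13,16,12,10,9,18,8,7]
14>4: swap(1,3), hi=2 ⇒ [4,16,13,14,12,10,9,18,8,7]
16>4: swap(1,2), hi=1 ⇒ [4,13,16,14,12,10,9,18,8,7]
13>4: swap(1,1), hi=0 ⇒ [4,13,16,14,12,10,9,18,8,7]
done. lo=0 hi=0; A=[4,13,16,14,12,10,9,18,8,7]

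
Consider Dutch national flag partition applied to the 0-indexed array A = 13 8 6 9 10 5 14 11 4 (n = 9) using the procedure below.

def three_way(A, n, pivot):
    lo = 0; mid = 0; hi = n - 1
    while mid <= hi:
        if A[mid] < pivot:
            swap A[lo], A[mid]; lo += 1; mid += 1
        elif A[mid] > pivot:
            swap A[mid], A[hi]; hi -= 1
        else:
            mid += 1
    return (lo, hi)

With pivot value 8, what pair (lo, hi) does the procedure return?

lo=0 mid=0 hi=8
13>8: swap(0,8), hi=7 ⇒ 4 8 6 9 10 5 14 11 13
4<8: swap(0,0), lo=1 mid=1 ⇒ 4 8 6 9 10 5 14 11 13
8=8: mid=2
6<8: swap(1,2), lo=2 mid=3 ⇒ 4 6 8 9 10 5 14 11 13
9>8: swap(3,7), hi=6 ⇒ 4 6 8 11 10 5 14 9 13
11>8: swap(3,6), hi=5 ⇒ 4 6 8 14 10 5 11 9 13
14>8: swap(3,5), hi=4 ⇒ 4 6 8 5 10 14 11 9 13
5<8: swap(2,3), lo=3 mid=4 ⇒ 4 6 5 8 10 14 11 9 13
10>8: swap(4,4), hi=3 ⇒ 4 6 5 8 10 14 11 9 13
done. lo=3 hi=3; A=4 6 5 8 10 14 11 9 13

(3, 3)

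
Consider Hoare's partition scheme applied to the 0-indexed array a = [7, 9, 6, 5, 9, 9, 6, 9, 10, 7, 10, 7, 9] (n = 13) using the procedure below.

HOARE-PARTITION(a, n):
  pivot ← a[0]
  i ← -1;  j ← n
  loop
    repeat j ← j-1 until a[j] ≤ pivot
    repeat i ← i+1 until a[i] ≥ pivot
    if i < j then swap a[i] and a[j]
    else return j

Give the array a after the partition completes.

[7, 7, 6, 5, 6, 9, 9, 9, 10, 9, 10, 7, 9]

pivot = a[0] = 7; i = -1, j = 13
j→11 (a[11]=7≤7), i→0 (a[0]=7≥7); i<j, swap → [7, 9, 6, 5, 9, 9, 6, 9, 10, 7, 10, 7, 9]
j→9 (a[9]=7≤7), i→1 (a[1]=9≥7); i<j, swap → [7, 7, 6, 5, 9, 9, 6, 9, 10, 9, 10, 7, 9]
j→6 (a[6]=6≤7), i→4 (a[4]=9≥7); i<j, swap → [7, 7, 6, 5, 6, 9, 9, 9, 10, 9, 10, 7, 9]
j→4, i→5; i≥j, return j=4. a = [7, 7, 6, 5, 6, 9, 9, 9, 10, 9, 10, 7, 9]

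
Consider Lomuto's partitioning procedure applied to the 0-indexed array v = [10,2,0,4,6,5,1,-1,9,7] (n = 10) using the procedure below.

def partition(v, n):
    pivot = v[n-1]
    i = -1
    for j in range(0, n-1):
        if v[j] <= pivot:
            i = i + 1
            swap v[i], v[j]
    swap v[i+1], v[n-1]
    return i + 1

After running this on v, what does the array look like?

[2,0,4,6,5,1,-1,7,9,10]

pivot=7, i=-1
j=0: 10>7, skip
j=1: 2≤7, i=0, swap(0,1) ⇒ [2,10,0,4,6,5,1,-1,9,7]
j=2: 0≤7, i=1, swap(1,2) ⇒ [2,0,10,4,6,5,1,-1,9,7]
j=3: 4≤7, i=2, swap(2,3) ⇒ [2,0,4,10,6,5,1,-1,9,7]
j=4: 6≤7, i=3, swap(3,4) ⇒ [2,0,4,6,10,5,1,-1,9,7]
j=5: 5≤7, i=4, swap(4,5) ⇒ [2,0,4,6,5,10,1,-1,9,7]
j=6: 1≤7, i=5, swap(5,6) ⇒ [2,0,4,6,5,1,10,-1,9,7]
j=7: -1≤7, i=6, swap(6,7) ⇒ [2,0,4,6,5,1,-1,10,9,7]
j=8: 9>7, skip
swap(7,9) ⇒ [2,0,4,6,5,1,-1,7,9,10]; return 7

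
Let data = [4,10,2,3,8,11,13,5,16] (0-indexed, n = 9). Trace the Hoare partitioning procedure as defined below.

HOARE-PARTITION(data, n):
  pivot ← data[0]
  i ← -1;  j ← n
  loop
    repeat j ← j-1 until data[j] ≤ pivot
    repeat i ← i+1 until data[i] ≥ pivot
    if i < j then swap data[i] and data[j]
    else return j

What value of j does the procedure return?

pivot=4
j stops at 3 (3), i stops at 0 (4); swap ⇒ [3,10,2,4,8,11,13,5,16]
j stops at 2 (2), i stops at 1 (10); swap ⇒ [3,2,10,4,8,11,13,5,16]
j stops at 1, i stops at 2; i≥j ⇒ return 1. data=[3,2,10,4,8,11,13,5,16]

1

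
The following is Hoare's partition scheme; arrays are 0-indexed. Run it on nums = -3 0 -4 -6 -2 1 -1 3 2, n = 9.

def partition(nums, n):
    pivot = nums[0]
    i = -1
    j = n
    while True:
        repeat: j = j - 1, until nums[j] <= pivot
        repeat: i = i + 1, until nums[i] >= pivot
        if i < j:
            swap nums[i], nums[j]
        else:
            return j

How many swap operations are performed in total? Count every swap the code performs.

pivot = nums[0] = -3; i = -1, j = 9
j→3 (nums[3]=-6≤-3), i→0 (nums[0]=-3≥-3); i<j, swap → -6 0 -4 -3 -2 1 -1 3 2
j→2 (nums[2]=-4≤-3), i→1 (nums[1]=0≥-3); i<j, swap → -6 -4 0 -3 -2 1 -1 3 2
j→1, i→2; i≥j, return j=1. nums = -6 -4 0 -3 -2 1 -1 3 2

2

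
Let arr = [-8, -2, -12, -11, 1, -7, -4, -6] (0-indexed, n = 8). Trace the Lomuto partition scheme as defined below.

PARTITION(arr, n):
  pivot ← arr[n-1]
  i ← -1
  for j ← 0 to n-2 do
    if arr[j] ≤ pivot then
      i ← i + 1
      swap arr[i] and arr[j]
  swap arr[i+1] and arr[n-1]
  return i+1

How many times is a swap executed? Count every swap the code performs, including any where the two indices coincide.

5

pivot = arr[7] = -6; i = -1
j=0: arr[0]=-8 ≤ -6 → i=0, swap arr[0],arr[0] (no change) → [-8, -2, -12, -11, 1, -7, -4, -6]
j=1: arr[1]=-2 > -6 → no swap
j=2: arr[2]=-12 ≤ -6 → i=1, swap arr[1],arr[2] → [-8, -12, -2, -11, 1, -7, -4, -6]
j=3: arr[3]=-11 ≤ -6 → i=2, swap arr[2],arr[3] → [-8, -12, -11, -2, 1, -7, -4, -6]
j=4: arr[4]=1 > -6 → no swap
j=5: arr[5]=-7 ≤ -6 → i=3, swap arr[3],arr[5] → [-8, -12, -11, -7, 1, -2, -4, -6]
j=6: arr[6]=-4 > -6 → no swap
final swap arr[4],arr[7] → [-8, -12, -11, -7, -6, -2, -4, 1]; return 4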